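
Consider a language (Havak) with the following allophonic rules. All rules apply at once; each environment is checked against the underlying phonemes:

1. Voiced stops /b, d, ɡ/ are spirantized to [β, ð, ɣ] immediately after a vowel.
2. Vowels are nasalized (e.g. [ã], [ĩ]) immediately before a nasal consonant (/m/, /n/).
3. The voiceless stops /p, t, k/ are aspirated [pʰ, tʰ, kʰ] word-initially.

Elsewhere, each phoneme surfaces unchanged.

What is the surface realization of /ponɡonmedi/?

[pʰõnɡõnmeði]

Rule 3 applies to /p/ (word-initial: word-initially) → [pʰ].
Rule 2 applies to /o/ (between /p/ and /n/: before a nasal consonant) → [õ].
/n/ (between /o/ and /ɡ/) is unaffected → [n].
/ɡ/ (between /n/ and /o/) fails the environment for rule 1, so it stays [ɡ].
/o/ (between /ɡ/ and /n/) occurs before a nasal consonant → [õ] by rule 2.
/n/ (between /o/ and /m/): no rule targets it → [n].
/m/ (between /n/ and /e/) is unaffected → [m].
/e/ (between /m/ and /d/) is in the target of rule 2 but the environment (before a nasal consonant) is not met → [e].
/d/ (between /e/ and /i/): immediately after a vowel, so rule 1 applies → [ð].
/i/ — word-final; rule 2 does not apply here → [i].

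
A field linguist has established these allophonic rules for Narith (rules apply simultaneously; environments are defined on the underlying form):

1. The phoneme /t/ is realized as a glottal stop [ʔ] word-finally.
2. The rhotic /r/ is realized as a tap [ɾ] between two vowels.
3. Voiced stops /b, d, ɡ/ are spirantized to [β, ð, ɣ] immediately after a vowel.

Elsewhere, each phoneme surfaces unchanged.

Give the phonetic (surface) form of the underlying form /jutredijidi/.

/j/ — not in any rule's target class → [j].
/u/ stays [u].
/t/ — between /u/ and /r/; rule 1 does not apply here → [t].
/r/ (between /t/ and /e/) is in the target of rule 2 but the environment (between two vowels) is not met → [r].
/e/ stays [e].
Rule 3 applies to /d/ (between /e/ and /i/: immediately after a vowel) → [ð].
/i/ stays [i].
/j/ — not in any rule's target class → [j].
/i/ stays [i].
/d/ meets the environment for rule 3 (immediately after a vowel) → [ð].
/i/ — not in any rule's target class → [i].

[jutreðijiði]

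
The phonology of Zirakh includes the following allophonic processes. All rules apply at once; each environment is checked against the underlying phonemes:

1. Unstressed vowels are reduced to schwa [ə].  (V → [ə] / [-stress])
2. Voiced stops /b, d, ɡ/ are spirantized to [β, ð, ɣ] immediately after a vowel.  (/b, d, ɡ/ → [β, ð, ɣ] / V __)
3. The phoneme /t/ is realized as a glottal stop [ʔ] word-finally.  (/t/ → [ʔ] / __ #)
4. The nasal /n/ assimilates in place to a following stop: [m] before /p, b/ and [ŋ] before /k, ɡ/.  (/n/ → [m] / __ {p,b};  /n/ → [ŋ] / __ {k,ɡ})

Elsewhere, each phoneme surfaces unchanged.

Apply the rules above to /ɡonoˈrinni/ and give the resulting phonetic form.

[ɡənəˈrinnə]

/ɡ/ — word-initial; rule 2 does not apply here → [ɡ].
/o/ — between /ɡ/ and /n/, in an unstressed syllable — surfaces as [ə] (rule 1).
/n/ (between /o/ and /o/) fails the environment for rule 4, so it stays [n].
/o/ — between /n/ and /r/, in an unstressed syllable — surfaces as [ə] (rule 1).
/i/ — between /r/ and /n/; rule 1 does not apply here → [i].
/n/ — between /i/ and /n/; rule 4 does not apply here → [n].
/n/ — between /n/ and /i/; rule 4 does not apply here → [n].
Rule 1 applies to /i/ (word-final: in an unstressed syllable) → [ə].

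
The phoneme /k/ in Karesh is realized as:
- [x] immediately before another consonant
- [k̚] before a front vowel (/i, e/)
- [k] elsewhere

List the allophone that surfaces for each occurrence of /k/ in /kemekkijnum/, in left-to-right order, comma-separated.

Occurrence 1 (position 1): before a front vowel (/i, e/) → [k̚].
Occurrence 2 (position 5): immediately before another consonant → [x].
Occurrence 3 (position 6): before a front vowel (/i, e/) → [k̚].

[k̚], [x], [k̚]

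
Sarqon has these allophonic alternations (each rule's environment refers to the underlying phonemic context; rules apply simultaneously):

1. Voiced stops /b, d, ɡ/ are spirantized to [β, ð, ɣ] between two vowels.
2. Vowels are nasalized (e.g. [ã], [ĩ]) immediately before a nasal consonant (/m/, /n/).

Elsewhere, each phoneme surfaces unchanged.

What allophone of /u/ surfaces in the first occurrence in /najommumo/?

[ũ]

/u/ (between /m/ and /m/): before a nasal consonant, so rule 2 applies → [ũ].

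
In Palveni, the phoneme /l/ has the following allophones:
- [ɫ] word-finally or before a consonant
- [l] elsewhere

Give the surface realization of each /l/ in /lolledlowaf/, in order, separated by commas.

Occurrence 1 (position 1): no conditioning environment matches → elsewhere allophone [l].
Occurrence 2 (position 3): word-finally or before a consonant → [ɫ].
Occurrence 3 (position 4): no conditioning environment matches → elsewhere allophone [l].
Occurrence 4 (position 7): no conditioning environment matches → elsewhere allophone [l].

[l], [ɫ], [l], [l]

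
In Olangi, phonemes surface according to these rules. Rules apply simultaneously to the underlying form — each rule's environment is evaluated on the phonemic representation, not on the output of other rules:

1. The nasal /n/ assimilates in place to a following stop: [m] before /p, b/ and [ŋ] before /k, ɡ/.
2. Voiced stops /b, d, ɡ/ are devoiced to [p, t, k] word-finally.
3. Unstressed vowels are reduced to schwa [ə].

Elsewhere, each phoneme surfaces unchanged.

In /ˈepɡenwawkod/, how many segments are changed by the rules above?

Segments that undergo a rule: /e/ → [ə] (rule 3); /a/ → [ə] (rule 3); /o/ → [ə] (rule 3); /d/ → [t] (rule 2).
All other segments surface unchanged.

4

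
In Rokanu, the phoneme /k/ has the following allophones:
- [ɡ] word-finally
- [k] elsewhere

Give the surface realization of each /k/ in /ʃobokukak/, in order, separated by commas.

Occurrence 1 (position 5): no conditioning environment matches → elsewhere allophone [k].
Occurrence 2 (position 7): no conditioning environment matches → elsewhere allophone [k].
Occurrence 3 (position 9): word-finally → [ɡ].

[k], [k], [ɡ]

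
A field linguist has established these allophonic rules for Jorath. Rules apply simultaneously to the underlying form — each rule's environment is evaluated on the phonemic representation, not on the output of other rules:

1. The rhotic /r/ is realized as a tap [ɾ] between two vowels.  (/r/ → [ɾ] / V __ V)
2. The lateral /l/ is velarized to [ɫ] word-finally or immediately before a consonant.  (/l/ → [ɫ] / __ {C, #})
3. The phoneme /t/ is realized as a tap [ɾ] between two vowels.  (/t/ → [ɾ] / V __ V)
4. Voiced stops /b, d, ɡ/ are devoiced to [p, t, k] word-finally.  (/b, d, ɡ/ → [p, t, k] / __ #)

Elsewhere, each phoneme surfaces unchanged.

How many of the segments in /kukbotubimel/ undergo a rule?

2

Segments that undergo a rule: /t/ → [ɾ] (rule 3); /l/ → [ɫ] (rule 2).
All other segments surface unchanged.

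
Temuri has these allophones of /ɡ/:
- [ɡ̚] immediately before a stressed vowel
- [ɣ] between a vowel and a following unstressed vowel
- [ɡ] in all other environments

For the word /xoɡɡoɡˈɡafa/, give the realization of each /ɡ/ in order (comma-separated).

Occurrence 1 (position 3): no conditioning environment matches → elsewhere allophone [ɡ].
Occurrence 2 (position 4): no conditioning environment matches → elsewhere allophone [ɡ].
Occurrence 3 (position 6): no conditioning environment matches → elsewhere allophone [ɡ].
Occurrence 4 (position 7): immediately before a stressed vowel → [ɡ̚].

[ɡ], [ɡ], [ɡ], [ɡ̚]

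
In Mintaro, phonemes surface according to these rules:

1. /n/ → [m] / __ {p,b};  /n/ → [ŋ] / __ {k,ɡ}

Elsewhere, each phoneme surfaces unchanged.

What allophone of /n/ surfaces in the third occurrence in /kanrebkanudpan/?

/n/ — word-final; rule 1 does not apply here → [n].

[n]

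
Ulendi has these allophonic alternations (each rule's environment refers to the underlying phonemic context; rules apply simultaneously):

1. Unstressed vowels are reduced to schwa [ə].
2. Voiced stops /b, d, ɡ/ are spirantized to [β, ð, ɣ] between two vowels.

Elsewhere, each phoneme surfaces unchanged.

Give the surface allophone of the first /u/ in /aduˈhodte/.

/u/ (between /d/ and /h/): in an unstressed syllable, so rule 1 applies → [ə].

[ə]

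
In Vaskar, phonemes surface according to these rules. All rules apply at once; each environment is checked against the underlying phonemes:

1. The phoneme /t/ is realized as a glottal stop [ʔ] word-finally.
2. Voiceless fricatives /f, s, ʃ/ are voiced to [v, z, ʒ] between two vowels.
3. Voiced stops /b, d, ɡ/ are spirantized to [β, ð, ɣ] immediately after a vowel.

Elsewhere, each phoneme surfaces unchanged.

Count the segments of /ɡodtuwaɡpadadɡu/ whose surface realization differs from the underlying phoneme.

4

Segments that undergo a rule: /d/ → [ð] (rule 3); /ɡ/ → [ɣ] (rule 3); /d/ → [ð] (rule 3); /d/ → [ð] (rule 3).
All other segments surface unchanged.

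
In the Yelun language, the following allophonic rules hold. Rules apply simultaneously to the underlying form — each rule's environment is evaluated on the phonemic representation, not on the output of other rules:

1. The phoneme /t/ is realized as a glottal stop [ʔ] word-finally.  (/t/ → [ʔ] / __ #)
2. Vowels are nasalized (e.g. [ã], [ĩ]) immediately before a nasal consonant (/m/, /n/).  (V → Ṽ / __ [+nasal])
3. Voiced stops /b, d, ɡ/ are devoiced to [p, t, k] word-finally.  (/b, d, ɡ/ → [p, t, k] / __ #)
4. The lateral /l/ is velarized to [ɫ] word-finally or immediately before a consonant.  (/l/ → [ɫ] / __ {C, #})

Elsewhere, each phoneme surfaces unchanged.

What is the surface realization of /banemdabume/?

/b/ (word-initial) fails the environment for rule 3, so it stays [b].
Rule 2 applies to /a/ (between /b/ and /n/: before a nasal consonant) → [ã].
/n/ (between /a/ and /e/): no rule targets it → [n].
/e/ meets the environment for rule 2 (before a nasal consonant) → [ẽ].
/m/ stays [m].
/d/ — between /m/ and /a/; rule 3 does not apply here → [d].
/a/ (between /d/ and /b/) is in the target of rule 2 but the environment (before a nasal consonant) is not met → [a].
/b/ (between /a/ and /u/) fails the environment for rule 3, so it stays [b].
/u/ (between /b/ and /m/) occurs before a nasal consonant → [ũ] by rule 2.
/m/ (between /u/ and /e/): no rule targets it → [m].
/e/ — word-final; rule 2 does not apply here → [e].

[bãnẽmdabũme]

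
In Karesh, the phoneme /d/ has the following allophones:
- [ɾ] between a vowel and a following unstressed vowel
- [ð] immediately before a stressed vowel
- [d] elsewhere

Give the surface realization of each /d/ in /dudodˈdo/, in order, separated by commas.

[d], [ɾ], [d], [ð]

Occurrence 1 (position 1): no conditioning environment matches → elsewhere allophone [d].
Occurrence 2 (position 3): between a vowel and a following unstressed vowel → [ɾ].
Occurrence 3 (position 5): no conditioning environment matches → elsewhere allophone [d].
Occurrence 4 (position 6): immediately before a stressed vowel → [ð].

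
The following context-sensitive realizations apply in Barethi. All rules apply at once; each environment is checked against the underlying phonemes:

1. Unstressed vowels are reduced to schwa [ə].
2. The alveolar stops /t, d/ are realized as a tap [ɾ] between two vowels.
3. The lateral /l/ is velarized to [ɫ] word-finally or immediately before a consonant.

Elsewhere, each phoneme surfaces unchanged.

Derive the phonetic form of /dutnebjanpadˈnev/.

/d/ (word-initial) fails the environment for rule 2, so it stays [d].
/u/ (between /d/ and /t/) occurs in an unstressed syllable → [ə] by rule 1.
/t/ (between /u/ and /n/) fails the environment for rule 2, so it stays [t].
/e/ (between /n/ and /b/): in an unstressed syllable, so rule 1 applies → [ə].
Rule 1 applies to /a/ (between /j/ and /n/: in an unstressed syllable) → [ə].
/a/ — between /p/ and /d/, in an unstressed syllable — surfaces as [ə] (rule 1).
/d/ — between /a/ and /n/; rule 2 does not apply here → [d].
/e/ (between /n/ and /v/) is in the target of rule 1 but the environment (in an unstressed syllable) is not met → [e].

[dətnəbjənpədˈnev]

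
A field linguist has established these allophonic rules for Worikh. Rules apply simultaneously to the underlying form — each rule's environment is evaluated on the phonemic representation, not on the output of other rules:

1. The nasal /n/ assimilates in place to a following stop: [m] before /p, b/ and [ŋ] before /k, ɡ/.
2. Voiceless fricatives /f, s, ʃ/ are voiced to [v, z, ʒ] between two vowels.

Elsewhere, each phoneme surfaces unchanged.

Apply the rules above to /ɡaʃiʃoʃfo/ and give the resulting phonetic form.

[ɡaʒiʒoʃfo]

/ɡ/ stays [ɡ].
/a/ (between /ɡ/ and /ʃ/) is unaffected → [a].
/ʃ/ (between /a/ and /i/) occurs between two vowels → [ʒ] by rule 2.
/i/ (between /ʃ/ and /ʃ/): no rule targets it → [i].
Rule 2 applies to /ʃ/ (between /i/ and /o/: between two vowels) → [ʒ].
/o/ stays [o].
/ʃ/ — between /o/ and /f/; rule 2 does not apply here → [ʃ].
/f/ (between /ʃ/ and /o/): rule 2 targets it, but not between two vowels → unchanged [f].
/o/ — not in any rule's target class → [o].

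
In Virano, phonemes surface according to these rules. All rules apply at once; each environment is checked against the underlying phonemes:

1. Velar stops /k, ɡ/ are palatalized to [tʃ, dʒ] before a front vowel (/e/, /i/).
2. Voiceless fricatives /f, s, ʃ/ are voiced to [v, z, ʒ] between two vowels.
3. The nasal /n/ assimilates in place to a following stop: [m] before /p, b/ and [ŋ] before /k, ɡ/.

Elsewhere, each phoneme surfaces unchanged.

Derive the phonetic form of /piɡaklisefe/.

/p/ stays [p].
/i/ (between /p/ and /ɡ/): no rule targets it → [i].
/ɡ/ — between /i/ and /a/; rule 1 does not apply here → [ɡ].
/a/ — not in any rule's target class → [a].
/k/ (between /a/ and /l/) is in the target of rule 1 but the environment (before a front vowel) is not met → [k].
/l/ (between /k/ and /i/) is unaffected → [l].
/i/ — not in any rule's target class → [i].
/s/ (between /i/ and /e/): between two vowels, so rule 2 applies → [z].
/e/ (between /s/ and /f/): no rule targets it → [e].
/f/ meets the environment for rule 2 (between two vowels) → [v].
/e/ — not in any rule's target class → [e].

[piɡaklizeve]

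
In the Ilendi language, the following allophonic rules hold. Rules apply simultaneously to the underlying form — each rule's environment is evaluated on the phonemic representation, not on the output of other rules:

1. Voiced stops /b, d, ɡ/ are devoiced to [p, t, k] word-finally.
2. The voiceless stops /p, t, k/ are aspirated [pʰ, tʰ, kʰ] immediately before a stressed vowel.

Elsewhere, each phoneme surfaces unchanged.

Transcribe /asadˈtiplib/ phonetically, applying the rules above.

[asadˈtʰiplip]

/a/ — not in any rule's target class → [a].
/s/ (between /a/ and /a/) is unaffected → [s].
/a/ (between /s/ and /d/): no rule targets it → [a].
/d/ (between /a/ and /t/): rule 1 targets it, but not word-finally → unchanged [d].
/t/ (between /d/ and /i/) occurs immediately before a stressed vowel → [tʰ] by rule 2.
/i/ — not in any rule's target class → [i].
/p/ — between /i/ and /l/; rule 2 does not apply here → [p].
/l/ — not in any rule's target class → [l].
/i/ (between /l/ and /b/): no rule targets it → [i].
/b/ — word-final, word-finally — surfaces as [p] (rule 1).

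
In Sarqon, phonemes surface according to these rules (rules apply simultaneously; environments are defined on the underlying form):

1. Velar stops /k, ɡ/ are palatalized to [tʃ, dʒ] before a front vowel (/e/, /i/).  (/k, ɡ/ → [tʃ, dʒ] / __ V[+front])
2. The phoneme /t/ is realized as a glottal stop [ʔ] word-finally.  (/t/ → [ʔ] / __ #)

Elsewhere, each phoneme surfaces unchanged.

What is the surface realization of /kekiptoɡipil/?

[tʃetʃiptodʒipil]

/k/ meets the environment for rule 1 (before a front vowel) → [tʃ].
/e/ — not in any rule's target class → [e].
/k/ meets the environment for rule 1 (before a front vowel) → [tʃ].
/i/ stays [i].
/p/ (between /i/ and /t/): no rule targets it → [p].
/t/ (between /p/ and /o/): rule 2 targets it, but not word-finally → unchanged [t].
/o/ — not in any rule's target class → [o].
/ɡ/ meets the environment for rule 1 (before a front vowel) → [dʒ].
/i/ (between /ɡ/ and /p/) is unaffected → [i].
/p/ (between /i/ and /i/): no rule targets it → [p].
/i/ — not in any rule's target class → [i].
/l/ (word-final): no rule targets it → [l].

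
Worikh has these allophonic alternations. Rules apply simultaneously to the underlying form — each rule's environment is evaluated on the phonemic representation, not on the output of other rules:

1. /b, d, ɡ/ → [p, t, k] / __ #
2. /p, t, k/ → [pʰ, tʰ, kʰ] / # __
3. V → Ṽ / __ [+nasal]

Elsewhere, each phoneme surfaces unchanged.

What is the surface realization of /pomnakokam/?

[pʰõmnakokãm]

/p/ meets the environment for rule 2 (word-initially) → [pʰ].
/o/ (between /p/ and /m/): before a nasal consonant, so rule 3 applies → [õ].
/a/ (between /n/ and /k/): rule 3 targets it, but not before a nasal consonant → unchanged [a].
/k/ (between /a/ and /o/) fails the environment for rule 2, so it stays [k].
/o/ (between /k/ and /k/): rule 3 targets it, but not before a nasal consonant → unchanged [o].
/k/ — between /o/ and /a/; rule 2 does not apply here → [k].
/a/ (between /k/ and /m/): before a nasal consonant, so rule 3 applies → [ã].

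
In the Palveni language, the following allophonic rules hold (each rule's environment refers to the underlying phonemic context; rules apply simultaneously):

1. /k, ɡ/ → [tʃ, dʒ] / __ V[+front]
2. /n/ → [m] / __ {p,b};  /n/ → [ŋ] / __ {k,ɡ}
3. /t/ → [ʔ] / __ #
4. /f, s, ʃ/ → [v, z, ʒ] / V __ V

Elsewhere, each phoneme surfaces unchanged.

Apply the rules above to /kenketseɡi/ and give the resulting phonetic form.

[tʃeŋtʃetsedʒi]

Rule 1 applies to /k/ (word-initial: before a front vowel) → [tʃ].
/e/ stays [e].
/n/ — between /e/ and /k/, before a labial or velar stop — surfaces as [ŋ] (rule 2).
/k/ (between /n/ and /e/): before a front vowel, so rule 1 applies → [tʃ].
/e/ stays [e].
/t/ (between /e/ and /s/): rule 3 targets it, but not word-finally → unchanged [t].
/s/ — between /t/ and /e/; rule 4 does not apply here → [s].
/e/ (between /s/ and /ɡ/): no rule targets it → [e].
Rule 1 applies to /ɡ/ (between /e/ and /i/: before a front vowel) → [dʒ].
/i/ (word-final): no rule targets it → [i].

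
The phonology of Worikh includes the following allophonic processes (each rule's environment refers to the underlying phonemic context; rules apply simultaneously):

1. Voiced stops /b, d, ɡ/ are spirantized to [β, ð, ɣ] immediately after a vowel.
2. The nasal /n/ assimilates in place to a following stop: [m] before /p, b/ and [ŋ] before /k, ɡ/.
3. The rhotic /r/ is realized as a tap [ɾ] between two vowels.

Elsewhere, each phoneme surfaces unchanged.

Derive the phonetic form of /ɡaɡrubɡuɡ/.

[ɡaɣruβɡuɣ]

/ɡ/ (word-initial): rule 1 targets it, but not immediately after a vowel → unchanged [ɡ].
/a/ stays [a].
/ɡ/ (between /a/ and /r/) occurs immediately after a vowel → [ɣ] by rule 1.
/r/ — between /ɡ/ and /u/; rule 3 does not apply here → [r].
/u/ — not in any rule's target class → [u].
/b/ — between /u/ and /ɡ/, immediately after a vowel — surfaces as [β] (rule 1).
/ɡ/ (between /b/ and /u/): rule 1 targets it, but not immediately after a vowel → unchanged [ɡ].
/u/ (between /ɡ/ and /ɡ/) is unaffected → [u].
/ɡ/ (word-final) occurs immediately after a vowel → [ɣ] by rule 1.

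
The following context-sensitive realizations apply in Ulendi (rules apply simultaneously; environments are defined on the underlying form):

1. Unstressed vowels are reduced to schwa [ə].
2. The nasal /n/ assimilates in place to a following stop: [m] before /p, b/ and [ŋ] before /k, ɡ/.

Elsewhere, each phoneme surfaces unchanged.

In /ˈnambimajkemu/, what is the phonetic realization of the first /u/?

[ə]

/u/ meets the environment for rule 1 (in an unstressed syllable) → [ə].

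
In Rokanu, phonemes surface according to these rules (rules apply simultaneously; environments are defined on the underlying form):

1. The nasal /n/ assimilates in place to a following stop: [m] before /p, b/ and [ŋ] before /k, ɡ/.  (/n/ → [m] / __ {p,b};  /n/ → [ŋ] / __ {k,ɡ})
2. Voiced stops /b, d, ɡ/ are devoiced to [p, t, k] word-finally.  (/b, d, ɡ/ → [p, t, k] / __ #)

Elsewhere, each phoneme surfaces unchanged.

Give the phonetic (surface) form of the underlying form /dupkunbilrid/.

[dupkumbilrit]

/d/ (word-initial) fails the environment for rule 2, so it stays [d].
/u/ stays [u].
/p/ (between /u/ and /k/) is unaffected → [p].
/k/ (between /p/ and /u/): no rule targets it → [k].
/u/ (between /k/ and /n/) is unaffected → [u].
/n/ (between /u/ and /b/): before a labial or velar stop, so rule 1 applies → [m].
/b/ (between /n/ and /i/): rule 2 targets it, but not word-finally → unchanged [b].
/i/ (between /b/ and /l/) is unaffected → [i].
/l/ (between /i/ and /r/) is unaffected → [l].
/r/ (between /l/ and /i/): no rule targets it → [r].
/i/ (between /r/ and /d/) is unaffected → [i].
/d/ — word-final, word-finally — surfaces as [t] (rule 2).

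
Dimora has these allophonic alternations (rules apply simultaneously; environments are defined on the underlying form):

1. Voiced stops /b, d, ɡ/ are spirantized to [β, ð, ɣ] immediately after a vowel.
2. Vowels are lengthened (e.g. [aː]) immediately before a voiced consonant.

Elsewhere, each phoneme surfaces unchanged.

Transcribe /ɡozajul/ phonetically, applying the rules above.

[ɡoːzaːjuːl]

/ɡ/ — word-initial; rule 1 does not apply here → [ɡ].
/o/ meets the environment for rule 2 (before a voiced consonant) → [oː].
/z/ (between /o/ and /a/) is unaffected → [z].
/a/ — between /z/ and /j/, before a voiced consonant — surfaces as [aː] (rule 2).
/j/ stays [j].
Rule 2 applies to /u/ (between /j/ and /l/: before a voiced consonant) → [uː].
/l/ stays [l].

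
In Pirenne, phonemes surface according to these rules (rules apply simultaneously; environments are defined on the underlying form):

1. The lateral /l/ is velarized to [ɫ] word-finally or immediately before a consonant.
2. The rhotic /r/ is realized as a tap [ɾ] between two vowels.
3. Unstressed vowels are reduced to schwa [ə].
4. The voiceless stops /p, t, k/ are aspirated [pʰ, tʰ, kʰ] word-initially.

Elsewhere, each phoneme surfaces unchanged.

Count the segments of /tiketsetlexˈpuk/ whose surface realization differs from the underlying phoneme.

5

Segments that undergo a rule: /t/ → [tʰ] (rule 4); /i/ → [ə] (rule 3); /e/ → [ə] (rule 3); /e/ → [ə] (rule 3); /e/ → [ə] (rule 3).
All other segments surface unchanged.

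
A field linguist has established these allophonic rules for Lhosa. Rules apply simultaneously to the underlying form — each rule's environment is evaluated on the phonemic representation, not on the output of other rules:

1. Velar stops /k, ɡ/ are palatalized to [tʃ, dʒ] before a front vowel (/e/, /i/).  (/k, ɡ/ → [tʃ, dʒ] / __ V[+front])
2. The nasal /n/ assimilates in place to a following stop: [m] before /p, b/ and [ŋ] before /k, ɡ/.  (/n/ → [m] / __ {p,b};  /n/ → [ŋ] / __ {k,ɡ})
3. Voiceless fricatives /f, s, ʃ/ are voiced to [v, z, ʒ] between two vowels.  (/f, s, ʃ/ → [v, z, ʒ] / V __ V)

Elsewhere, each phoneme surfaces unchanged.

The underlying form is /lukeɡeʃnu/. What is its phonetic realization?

/l/ (word-initial): no rule targets it → [l].
/u/ stays [u].
/k/ (between /u/ and /e/): before a front vowel, so rule 1 applies → [tʃ].
/e/ (between /k/ and /ɡ/) is unaffected → [e].
/ɡ/ (between /e/ and /e/) occurs before a front vowel → [dʒ] by rule 1.
/e/ (between /ɡ/ and /ʃ/): no rule targets it → [e].
/ʃ/ (between /e/ and /n/) is in the target of rule 3 but the environment (between two vowels) is not met → [ʃ].
/n/ — between /ʃ/ and /u/; rule 2 does not apply here → [n].
/u/ — not in any rule's target class → [u].

[lutʃedʒeʃnu]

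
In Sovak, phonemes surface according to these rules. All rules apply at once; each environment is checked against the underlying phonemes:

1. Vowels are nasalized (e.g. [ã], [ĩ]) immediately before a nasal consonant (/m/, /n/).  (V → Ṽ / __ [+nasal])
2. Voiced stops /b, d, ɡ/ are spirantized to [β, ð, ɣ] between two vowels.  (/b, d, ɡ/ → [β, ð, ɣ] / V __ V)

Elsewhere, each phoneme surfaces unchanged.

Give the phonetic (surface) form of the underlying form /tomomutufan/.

[tõmõmutufãn]

/o/ meets the environment for rule 1 (before a nasal consonant) → [õ].
Rule 1 applies to /o/ (between /m/ and /m/: before a nasal consonant) → [õ].
/u/ (between /m/ and /t/) is in the target of rule 1 but the environment (before a nasal consonant) is not met → [u].
/u/ (between /t/ and /f/) is in the target of rule 1 but the environment (before a nasal consonant) is not met → [u].
/a/ — between /f/ and /n/, before a nasal consonant — surfaces as [ã] (rule 1).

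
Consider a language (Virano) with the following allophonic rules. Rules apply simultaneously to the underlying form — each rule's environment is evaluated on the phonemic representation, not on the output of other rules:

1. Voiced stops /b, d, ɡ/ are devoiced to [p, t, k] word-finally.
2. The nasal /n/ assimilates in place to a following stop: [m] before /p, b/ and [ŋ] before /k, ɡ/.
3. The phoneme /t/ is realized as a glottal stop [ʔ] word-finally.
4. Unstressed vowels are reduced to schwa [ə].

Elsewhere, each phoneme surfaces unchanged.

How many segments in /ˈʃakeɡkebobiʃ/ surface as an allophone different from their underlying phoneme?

4

Segments that undergo a rule: /e/ → [ə] (rule 4); /e/ → [ə] (rule 4); /o/ → [ə] (rule 4); /i/ → [ə] (rule 4).
All other segments surface unchanged.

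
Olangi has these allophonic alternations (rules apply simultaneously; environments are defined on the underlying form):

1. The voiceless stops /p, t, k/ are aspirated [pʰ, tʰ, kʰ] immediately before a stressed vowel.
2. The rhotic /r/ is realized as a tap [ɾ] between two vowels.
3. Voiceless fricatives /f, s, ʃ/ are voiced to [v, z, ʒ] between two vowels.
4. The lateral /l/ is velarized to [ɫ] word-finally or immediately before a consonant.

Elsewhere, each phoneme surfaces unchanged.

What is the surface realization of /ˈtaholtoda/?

/t/ (word-initial) occurs immediately before a stressed vowel → [tʰ] by rule 1.
/l/ — between /o/ and /t/, word-finally or immediately before a consonant — surfaces as [ɫ] (rule 4).
/t/ (between /l/ and /o/): rule 1 targets it, but not immediately before a stressed vowel → unchanged [t].

[ˈtʰahoɫtoda]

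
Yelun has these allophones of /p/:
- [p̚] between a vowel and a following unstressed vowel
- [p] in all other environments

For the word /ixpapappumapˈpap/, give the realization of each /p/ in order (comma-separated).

Occurrence 1 (position 3): no conditioning environment matches → elsewhere allophone [p].
Occurrence 2 (position 5): between a vowel and a following unstressed vowel → [p̚].
Occurrence 3 (position 7): no conditioning environment matches → elsewhere allophone [p].
Occurrence 4 (position 8): no conditioning environment matches → elsewhere allophone [p].
Occurrence 5 (position 12): no conditioning environment matches → elsewhere allophone [p].
Occurrence 6 (position 13): no conditioning environment matches → elsewhere allophone [p].
Occurrence 7 (position 15): no conditioning environment matches → elsewhere allophone [p].

[p], [p̚], [p], [p], [p], [p], [p]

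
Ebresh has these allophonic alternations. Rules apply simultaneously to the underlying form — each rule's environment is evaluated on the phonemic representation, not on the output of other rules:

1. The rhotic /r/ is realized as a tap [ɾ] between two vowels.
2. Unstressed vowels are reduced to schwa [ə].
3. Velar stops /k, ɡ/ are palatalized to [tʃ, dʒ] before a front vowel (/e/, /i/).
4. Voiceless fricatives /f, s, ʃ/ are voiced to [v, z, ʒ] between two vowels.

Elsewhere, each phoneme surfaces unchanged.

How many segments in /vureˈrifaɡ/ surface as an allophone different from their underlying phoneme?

Segments that undergo a rule: /u/ → [ə] (rule 2); /r/ → [ɾ] (rule 1); /e/ → [ə] (rule 2); /r/ → [ɾ] (rule 1); /f/ → [v] (rule 4); /a/ → [ə] (rule 2).
All other segments surface unchanged.

6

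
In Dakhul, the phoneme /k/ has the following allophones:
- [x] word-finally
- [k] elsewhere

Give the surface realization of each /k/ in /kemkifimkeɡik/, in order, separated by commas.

Occurrence 1 (position 1): no conditioning environment matches → elsewhere allophone [k].
Occurrence 2 (position 4): no conditioning environment matches → elsewhere allophone [k].
Occurrence 3 (position 9): no conditioning environment matches → elsewhere allophone [k].
Occurrence 4 (position 13): word-finally → [x].

[k], [k], [k], [x]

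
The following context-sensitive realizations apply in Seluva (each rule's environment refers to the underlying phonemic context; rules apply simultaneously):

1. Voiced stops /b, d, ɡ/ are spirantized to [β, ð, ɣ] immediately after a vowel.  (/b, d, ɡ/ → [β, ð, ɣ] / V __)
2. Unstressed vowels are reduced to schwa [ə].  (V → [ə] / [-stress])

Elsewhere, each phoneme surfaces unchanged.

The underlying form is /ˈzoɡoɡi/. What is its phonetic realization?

/z/ stays [z].
/o/ (between /z/ and /ɡ/) fails the environment for rule 2, so it stays [o].
/ɡ/ (between /o/ and /o/) occurs immediately after a vowel → [ɣ] by rule 1.
/o/ (between /ɡ/ and /ɡ/): in an unstressed syllable, so rule 2 applies → [ə].
/ɡ/ (between /o/ and /i/) occurs immediately after a vowel → [ɣ] by rule 1.
/i/ meets the environment for rule 2 (in an unstressed syllable) → [ə].

[ˈzoɣəɣə]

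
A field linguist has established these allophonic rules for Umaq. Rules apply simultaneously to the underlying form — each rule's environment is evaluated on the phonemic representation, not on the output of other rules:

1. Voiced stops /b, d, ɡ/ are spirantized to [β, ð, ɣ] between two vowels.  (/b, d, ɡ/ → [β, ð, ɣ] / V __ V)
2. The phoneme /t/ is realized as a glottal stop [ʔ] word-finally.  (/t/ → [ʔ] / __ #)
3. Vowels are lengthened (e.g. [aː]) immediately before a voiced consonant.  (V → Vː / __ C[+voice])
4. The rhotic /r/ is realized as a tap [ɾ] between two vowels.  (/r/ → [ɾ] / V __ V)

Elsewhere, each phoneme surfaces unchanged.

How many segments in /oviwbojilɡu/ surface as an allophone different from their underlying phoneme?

4

Segments that undergo a rule: /o/ → [oː] (rule 3); /i/ → [iː] (rule 3); /o/ → [oː] (rule 3); /i/ → [iː] (rule 3).
All other segments surface unchanged.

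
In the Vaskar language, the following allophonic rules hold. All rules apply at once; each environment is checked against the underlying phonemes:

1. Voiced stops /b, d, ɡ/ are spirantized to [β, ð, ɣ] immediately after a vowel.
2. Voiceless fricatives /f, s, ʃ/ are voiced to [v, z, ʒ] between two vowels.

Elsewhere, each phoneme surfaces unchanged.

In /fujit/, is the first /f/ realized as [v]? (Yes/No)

/f/ — word-initial; rule 2 does not apply here → [f].
The actual realization is [f], not [v].

No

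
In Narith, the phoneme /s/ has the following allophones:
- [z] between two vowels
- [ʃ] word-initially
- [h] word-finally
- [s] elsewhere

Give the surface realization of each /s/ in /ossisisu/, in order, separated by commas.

Occurrence 1 (position 2): no conditioning environment matches → elsewhere allophone [s].
Occurrence 2 (position 3): no conditioning environment matches → elsewhere allophone [s].
Occurrence 3 (position 5): between two vowels → [z].
Occurrence 4 (position 7): between two vowels → [z].

[s], [s], [z], [z]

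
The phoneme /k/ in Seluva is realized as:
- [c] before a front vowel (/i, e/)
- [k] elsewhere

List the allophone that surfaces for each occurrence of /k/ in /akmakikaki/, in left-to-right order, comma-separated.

[k], [c], [k], [c]

Occurrence 1 (position 2): no conditioning environment matches → elsewhere allophone [k].
Occurrence 2 (position 5): before a front vowel (/i, e/) → [c].
Occurrence 3 (position 7): no conditioning environment matches → elsewhere allophone [k].
Occurrence 4 (position 9): before a front vowel (/i, e/) → [c].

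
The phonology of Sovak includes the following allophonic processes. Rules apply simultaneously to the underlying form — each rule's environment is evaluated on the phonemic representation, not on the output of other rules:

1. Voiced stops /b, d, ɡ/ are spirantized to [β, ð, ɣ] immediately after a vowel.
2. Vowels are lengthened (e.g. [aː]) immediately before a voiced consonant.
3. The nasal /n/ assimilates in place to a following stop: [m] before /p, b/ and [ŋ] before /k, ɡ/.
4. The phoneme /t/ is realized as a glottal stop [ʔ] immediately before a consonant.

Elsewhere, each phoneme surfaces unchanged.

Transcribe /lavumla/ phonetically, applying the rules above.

[laːvuːmla]

/l/ (word-initial) is unaffected → [l].
/a/ meets the environment for rule 2 (before a voiced consonant) → [aː].
/v/ stays [v].
Rule 2 applies to /u/ (between /v/ and /m/: before a voiced consonant) → [uː].
/m/ stays [m].
/l/ — not in any rule's target class → [l].
/a/ (word-final) is in the target of rule 2 but the environment (before a voiced consonant) is not met → [a].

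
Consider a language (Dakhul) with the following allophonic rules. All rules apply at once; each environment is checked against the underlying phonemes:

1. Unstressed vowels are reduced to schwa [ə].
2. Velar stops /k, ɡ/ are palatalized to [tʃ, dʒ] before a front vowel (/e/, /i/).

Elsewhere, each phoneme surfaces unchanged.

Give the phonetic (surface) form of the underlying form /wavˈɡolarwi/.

/w/ (word-initial) is unaffected → [w].
/a/ (between /w/ and /v/): in an unstressed syllable, so rule 1 applies → [ə].
/v/ — not in any rule's target class → [v].
/ɡ/ (between /v/ and /o/) fails the environment for rule 2, so it stays [ɡ].
/o/ (between /ɡ/ and /l/) is in the target of rule 1 but the environment (in an unstressed syllable) is not met → [o].
/l/ stays [l].
/a/ (between /l/ and /r/) occurs in an unstressed syllable → [ə] by rule 1.
/r/ (between /a/ and /w/): no rule targets it → [r].
/w/ (between /r/ and /i/) is unaffected → [w].
/i/ (word-final): in an unstressed syllable, so rule 1 applies → [ə].

[wəvˈɡolərwə]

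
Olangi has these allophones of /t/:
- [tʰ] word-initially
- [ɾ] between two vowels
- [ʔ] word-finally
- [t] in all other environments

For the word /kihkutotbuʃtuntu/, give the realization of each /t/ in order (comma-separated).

Occurrence 1 (position 6): between two vowels → [ɾ].
Occurrence 2 (position 8): no conditioning environment matches → elsewhere allophone [t].
Occurrence 3 (position 12): no conditioning environment matches → elsewhere allophone [t].
Occurrence 4 (position 15): no conditioning environment matches → elsewhere allophone [t].

[ɾ], [t], [t], [t]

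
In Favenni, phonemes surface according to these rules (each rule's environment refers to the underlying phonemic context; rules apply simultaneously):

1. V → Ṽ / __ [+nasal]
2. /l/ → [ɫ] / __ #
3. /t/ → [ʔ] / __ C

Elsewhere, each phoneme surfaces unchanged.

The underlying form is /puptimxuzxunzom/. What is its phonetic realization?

[puptĩmxuzxũnzõm]

/u/ (between /p/ and /p/): rule 1 targets it, but not before a nasal consonant → unchanged [u].
/t/ — between /p/ and /i/; rule 3 does not apply here → [t].
/i/ — between /t/ and /m/, before a nasal consonant — surfaces as [ĩ] (rule 1).
/u/ — between /x/ and /z/; rule 1 does not apply here → [u].
Rule 1 applies to /u/ (between /x/ and /n/: before a nasal consonant) → [ũ].
/o/ — between /z/ and /m/, before a nasal consonant — surfaces as [õ] (rule 1).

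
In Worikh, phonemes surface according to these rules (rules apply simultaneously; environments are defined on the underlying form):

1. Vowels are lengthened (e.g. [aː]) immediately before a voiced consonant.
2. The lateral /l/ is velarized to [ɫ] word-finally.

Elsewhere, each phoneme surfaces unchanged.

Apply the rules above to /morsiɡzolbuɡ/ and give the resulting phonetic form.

[moːrsiːɡzoːlbuːɡ]

/m/ — not in any rule's target class → [m].
/o/ — between /m/ and /r/, before a voiced consonant — surfaces as [oː] (rule 1).
/r/ — not in any rule's target class → [r].
/s/ (between /r/ and /i/): no rule targets it → [s].
/i/ — between /s/ and /ɡ/, before a voiced consonant — surfaces as [iː] (rule 1).
/ɡ/ (between /i/ and /z/) is unaffected → [ɡ].
/z/ (between /ɡ/ and /o/): no rule targets it → [z].
Rule 1 applies to /o/ (between /z/ and /l/: before a voiced consonant) → [oː].
/l/ (between /o/ and /b/) fails the environment for rule 2, so it stays [l].
/b/ stays [b].
Rule 1 applies to /u/ (between /b/ and /ɡ/: before a voiced consonant) → [uː].
/ɡ/ — not in any rule's target class → [ɡ].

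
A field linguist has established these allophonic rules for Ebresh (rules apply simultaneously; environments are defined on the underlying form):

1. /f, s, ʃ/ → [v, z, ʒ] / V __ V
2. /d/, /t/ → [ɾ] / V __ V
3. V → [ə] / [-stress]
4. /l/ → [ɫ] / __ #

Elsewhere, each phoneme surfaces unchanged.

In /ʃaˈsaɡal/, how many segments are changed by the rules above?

4

Segments that undergo a rule: /a/ → [ə] (rule 3); /s/ → [z] (rule 1); /a/ → [ə] (rule 3); /l/ → [ɫ] (rule 4).
All other segments surface unchanged.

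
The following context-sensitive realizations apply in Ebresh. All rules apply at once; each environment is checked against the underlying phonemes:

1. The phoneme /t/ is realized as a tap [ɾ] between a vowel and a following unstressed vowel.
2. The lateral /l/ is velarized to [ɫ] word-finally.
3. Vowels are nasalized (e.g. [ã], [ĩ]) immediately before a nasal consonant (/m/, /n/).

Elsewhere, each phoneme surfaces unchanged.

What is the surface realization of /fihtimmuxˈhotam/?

/f/ (word-initial): no rule targets it → [f].
/i/ — between /f/ and /h/; rule 3 does not apply here → [i].
/h/ (between /i/ and /t/) is unaffected → [h].
/t/ (between /h/ and /i/): rule 1 targets it, but not between a vowel and a following unstressed vowel → unchanged [t].
/i/ — between /t/ and /m/, before a nasal consonant — surfaces as [ĩ] (rule 3).
/m/ stays [m].
/m/ (between /m/ and /u/) is unaffected → [m].
/u/ (between /m/ and /x/) fails the environment for rule 3, so it stays [u].
/x/ (between /u/ and /h/) is unaffected → [x].
/h/ — not in any rule's target class → [h].
/o/ (between /h/ and /t/) fails the environment for rule 3, so it stays [o].
Rule 1 applies to /t/ (between /o/ and /a/: between a vowel and a following unstressed vowel) → [ɾ].
Rule 3 applies to /a/ (between /t/ and /m/: before a nasal consonant) → [ã].
/m/ — not in any rule's target class → [m].

[fihtĩmmuxˈhoɾãm]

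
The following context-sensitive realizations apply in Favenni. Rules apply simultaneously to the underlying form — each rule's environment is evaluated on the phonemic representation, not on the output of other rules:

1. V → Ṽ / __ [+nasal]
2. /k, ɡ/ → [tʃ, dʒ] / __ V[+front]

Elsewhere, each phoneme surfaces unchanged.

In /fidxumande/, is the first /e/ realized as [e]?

Yes

/e/ (word-final): rule 1 targets it, but not before a nasal consonant → unchanged [e].
The actual realization is [e], which matches [e].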